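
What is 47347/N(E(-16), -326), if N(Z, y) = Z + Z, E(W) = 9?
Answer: 47347/18 ≈ 2630.4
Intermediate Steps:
N(Z, y) = 2*Z
47347/N(E(-16), -326) = 47347/((2*9)) = 47347/18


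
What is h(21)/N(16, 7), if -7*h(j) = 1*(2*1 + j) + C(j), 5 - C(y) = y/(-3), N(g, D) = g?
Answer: -5/16 ≈ -0.31250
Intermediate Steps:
C(y) = 5 + y/3 (C(y) = 5 - y/(-3) = 5 - y*(-1)/3 = 5 - (-1)*y/3 = 5 + y/3)
h(j) = -1 - 4*j/21 (h(j) = -(1*(2*1 + j) + (5 + j/3))/7 = -(1*(2 + j) + (5 + j/3))/7 = -((2 + j) + (5 + j/3))/7 = -(7 + 4*j/3)/7 = -1 - 4*j/21)
h(21)/N(16, 7) = (-1 - 4/21*21)/16 = (-1 - 4)*(1/16) = -5*1/16 = -5/16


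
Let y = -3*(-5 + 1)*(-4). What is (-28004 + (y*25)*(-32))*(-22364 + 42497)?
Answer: 209302668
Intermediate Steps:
y = -48 (y = -(-12)*(-4) = -3*16 = -48)
(-28004 + (y*25)*(-32))*(-22364 + 42497) = (-28004 - 48*25*(-32))*(-22364 + 42497) = (-28004 - 1200*(-32))*20133 = (-28004 + 38400)*20133 = 10396*20133 = 209302668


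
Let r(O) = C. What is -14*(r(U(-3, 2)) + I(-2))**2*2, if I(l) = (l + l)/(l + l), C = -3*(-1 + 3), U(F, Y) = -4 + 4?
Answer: -700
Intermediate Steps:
U(F, Y) = 0
C = -6 (C = -3*2 = -6)
r(O) = -6
I(l) = 1 (I(l) = (2*l)/((2*l)) = (2*l)*(1/(2*l)) = 1)
-14*(r(U(-3, 2)) + I(-2))**2*2 = -14*(-6 + 1)**2*2 = -14*(-5)**2*2 = -14*25*2 = -350*2 = -700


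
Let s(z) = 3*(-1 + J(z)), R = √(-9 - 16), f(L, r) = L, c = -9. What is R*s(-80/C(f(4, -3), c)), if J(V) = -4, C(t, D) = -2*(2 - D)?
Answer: -75*I ≈ -75.0*I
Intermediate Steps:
C(t, D) = -4 + 2*D
R = 5*I (R = √(-25) = 5*I ≈ 5.0*I)
s(z) = -15 (s(z) = 3*(-1 - 4) = 3*(-5) = -15)
R*s(-80/C(f(4, -3), c)) = (5*I)*(-15) = -75*I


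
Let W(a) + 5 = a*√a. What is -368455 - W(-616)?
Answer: -368450 + 1232*I*√154 ≈ -3.6845e+5 + 15289.0*I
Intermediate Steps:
W(a) = -5 + a^(3/2) (W(a) = -5 + a*√a = -5 + a^(3/2))
-368455 - W(-616) = -368455 - (-5 + (-616)^(3/2)) = -368455 - (-5 - 1232*I*√154) = -368455 + (5 + 1232*I*√154) = -368450 + 1232*I*√154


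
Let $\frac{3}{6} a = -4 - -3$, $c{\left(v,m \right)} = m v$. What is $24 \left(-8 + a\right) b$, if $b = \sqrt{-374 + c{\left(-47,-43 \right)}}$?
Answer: $- 720 \sqrt{183} \approx -9740.0$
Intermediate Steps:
$a = -2$ ($a = 2 \left(-4 - -3\right) = 2 \left(-4 + 3\right) = 2 \left(-1\right) = -2$)
$b = 3 \sqrt{183}$ ($b = \sqrt{-374 - -2021} = \sqrt{-374 + 2021} = \sqrt{1647} = 3 \sqrt{183} \approx 40.583$)
$24 \left(-8 + a\right) b = 24 \left(-8 - 2\right) 3 \sqrt{183} = 24 \left(-10\right) 3 \sqrt{183} = - 240 \cdot 3 \sqrt{183} = - 720 \sqrt{183}$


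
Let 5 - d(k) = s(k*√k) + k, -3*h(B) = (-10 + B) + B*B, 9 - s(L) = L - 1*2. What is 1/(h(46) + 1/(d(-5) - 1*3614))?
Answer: 15*(-√5 + 723*I)/(-7779483*I + 10760*√5) ≈ -0.0013941 - 1.6609e-12*I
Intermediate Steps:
s(L) = 11 - L (s(L) = 9 - (L - 1*2) = 9 - (L - 2) = 9 - (-2 + L) = 9 + (2 - L) = 11 - L)
h(B) = 10/3 - B/3 - B²/3 (h(B) = -((-10 + B) + B*B)/3 = -((-10 + B) + B²)/3 = -(-10 + B + B²)/3 = 10/3 - B/3 - B²/3)
d(k) = -6 + k^(3/2) - k (d(k) = 5 - ((11 - k*√k) + k) = 5 - ((11 - k^(3/2)) + k) = 5 - (11 + k - k^(3/2)) = 5 + (-11 + k^(3/2) - k) = -6 + k^(3/2) - k)
1/(h(46) + 1/(d(-5) - 1*3614)) = 1/((10/3 - ⅓*46 - ⅓*46²) + 1/((-6 + (-5)^(3/2) - 1*(-5)) - 1*3614)) = 1/((10/3 - 46/3 - ⅓*2116) + 1/((-6 - 5*I*√5 + 5) - 3614)) = 1/((10/3 - 46/3 - 2116/3) + 1/((-1 - 5*I*√5) - 3614)) = 1/(-2152/3 + 1/(-3615 - 5*I*√5))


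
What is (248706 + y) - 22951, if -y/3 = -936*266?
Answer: 972683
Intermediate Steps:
y = 746928 (y = -(-2808)*266 = -3*(-248976) = 746928)
(248706 + y) - 22951 = (248706 + 746928) - 22951 = 995634 - 22951 = 972683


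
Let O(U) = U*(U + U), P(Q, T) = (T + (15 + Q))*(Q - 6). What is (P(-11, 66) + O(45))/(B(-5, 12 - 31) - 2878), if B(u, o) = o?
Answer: -2860/2897 ≈ -0.98723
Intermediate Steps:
P(Q, T) = (-6 + Q)*(15 + Q + T) (P(Q, T) = (15 + Q + T)*(-6 + Q) = (-6 + Q)*(15 + Q + T))
O(U) = 2*U**2 (O(U) = U*(2*U) = 2*U**2)
(P(-11, 66) + O(45))/(B(-5, 12 - 31) - 2878) = ((-90 + (-11)**2 - 6*66 + 9*(-11) - 11*66) + 2*45**2)/((12 - 31) - 2878) = ((-90 + 121 - 396 - 99 - 726) + 2*2025)/(-19 - 2878) = (-1190 + 4050)/(-2897) = 2860*(-1/2897) = -2860/2897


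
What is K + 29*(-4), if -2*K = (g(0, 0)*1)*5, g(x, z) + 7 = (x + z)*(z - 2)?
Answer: -197/2 ≈ -98.500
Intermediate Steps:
g(x, z) = -7 + (-2 + z)*(x + z) (g(x, z) = -7 + (x + z)*(z - 2) = -7 + (x + z)*(-2 + z) = -7 + (-2 + z)*(x + z))
K = 35/2 (K = -(-7 + 0² - 2*0 - 2*0 + 0*0)*1*5/2 = -(-7 + 0 + 0 + 0 + 0)*1*5/2 = -(-7*1)*5/2 = -(-7)*5/2 = -½*(-35) = 35/2 ≈ 17.500)
K + 29*(-4) = 35/2 + 29*(-4) = 35/2 - 116 = -197/2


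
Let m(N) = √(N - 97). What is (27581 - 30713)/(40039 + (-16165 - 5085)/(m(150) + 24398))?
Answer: -74645553630039948/954236368941033371 + 66555000*√53/954236368941033371 ≈ -0.078225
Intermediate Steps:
m(N) = √(-97 + N)
(27581 - 30713)/(40039 + (-16165 - 5085)/(m(150) + 24398)) = (27581 - 30713)/(40039 + (-16165 - 5085)/(√(-97 + 150) + 24398)) = -3132/(40039 - 21250/(√53 + 24398)) = -3132/(40039 - 21250/(24398 + √53))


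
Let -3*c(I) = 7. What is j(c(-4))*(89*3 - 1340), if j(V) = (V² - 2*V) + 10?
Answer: -194213/9 ≈ -21579.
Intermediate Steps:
c(I) = -7/3 (c(I) = -⅓*7 = -7/3)
j(V) = 10 + V² - 2*V
j(c(-4))*(89*3 - 1340) = (10 + (-7/3)² - 2*(-7/3))*(89*3 - 1340) = (10 + 49/9 + 14/3)*(267 - 1340) = (181/9)*(-1073) = -194213/9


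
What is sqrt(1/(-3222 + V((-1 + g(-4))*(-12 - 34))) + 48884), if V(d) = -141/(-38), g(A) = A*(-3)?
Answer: sqrt(731112375802890)/122295 ≈ 221.10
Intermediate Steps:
g(A) = -3*A
V(d) = 141/38 (V(d) = -141*(-1/38) = 141/38)
sqrt(1/(-3222 + V((-1 + g(-4))*(-12 - 34))) + 48884) = sqrt(1/(-3222 + 141/38) + 48884) = sqrt(1/(-122295/38) + 48884) = sqrt(-38/122295 + 48884) = sqrt(5978268742/122295) = sqrt(731112375802890)/122295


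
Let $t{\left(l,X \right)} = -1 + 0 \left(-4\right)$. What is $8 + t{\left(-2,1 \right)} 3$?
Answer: $5$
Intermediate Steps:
$t{\left(l,X \right)} = -1$ ($t{\left(l,X \right)} = -1 + 0 = -1$)
$8 + t{\left(-2,1 \right)} 3 = 8 - 3 = 5$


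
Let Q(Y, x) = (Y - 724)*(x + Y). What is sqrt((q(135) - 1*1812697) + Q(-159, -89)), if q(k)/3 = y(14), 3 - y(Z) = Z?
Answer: I*sqrt(1593746) ≈ 1262.4*I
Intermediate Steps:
y(Z) = 3 - Z
q(k) = -33 (q(k) = 3*(3 - 1*14) = 3*(3 - 14) = 3*(-11) = -33)
Q(Y, x) = (-724 + Y)*(Y + x)
sqrt((q(135) - 1*1812697) + Q(-159, -89)) = sqrt((-33 - 1*1812697) + ((-159)**2 - 724*(-159) - 724*(-89) - 159*(-89))) = sqrt((-33 - 1812697) + (25281 + 115116 + 64436 + 14151)) = sqrt(-1812730 + 218984) = sqrt(-1593746) = I*sqrt(1593746)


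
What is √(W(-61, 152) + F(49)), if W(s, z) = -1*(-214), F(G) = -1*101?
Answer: √113 ≈ 10.630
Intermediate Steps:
F(G) = -101
W(s, z) = 214
√(W(-61, 152) + F(49)) = √(214 - 101) = √113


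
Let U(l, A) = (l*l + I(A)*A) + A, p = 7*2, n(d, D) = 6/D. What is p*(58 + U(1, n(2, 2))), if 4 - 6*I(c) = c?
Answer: 875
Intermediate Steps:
I(c) = 2/3 - c/6
p = 14
U(l, A) = A + l**2 + A*(2/3 - A/6) (U(l, A) = (l*l + (2/3 - A/6)*A) + A = (l**2 + A*(2/3 - A/6)) + A = A + l**2 + A*(2/3 - A/6))
p*(58 + U(1, n(2, 2))) = 14*(58 + (6/2 + 1**2 - 6/2*(-4 + 6/2)/6)) = 14*(58 + (6*(1/2) + 1 - 6*(1/2)*(-4 + 6*(1/2))/6)) = 14*(58 + (3 + 1 - 1/6*3*(-4 + 3))) = 14*(58 + (3 + 1 - 1/6*3*(-1))) = 14*(58 + (3 + 1 + 1/2)) = 14*(58 + 9/2) = 14*(125/2) = 875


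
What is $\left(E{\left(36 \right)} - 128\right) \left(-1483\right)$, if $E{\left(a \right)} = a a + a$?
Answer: $-1785532$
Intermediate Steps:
$E{\left(a \right)} = a + a^{2}$ ($E{\left(a \right)} = a^{2} + a = a + a^{2}$)
$\left(E{\left(36 \right)} - 128\right) \left(-1483\right) = \left(36 \left(1 + 36\right) - 128\right) \left(-1483\right) = \left(36 \cdot 37 - 128\right) \left(-1483\right) = \left(1332 - 128\right) \left(-1483\right) = 1204 \left(-1483\right) = -1785532$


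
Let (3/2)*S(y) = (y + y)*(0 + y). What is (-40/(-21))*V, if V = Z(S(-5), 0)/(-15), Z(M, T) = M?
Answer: -800/189 ≈ -4.2328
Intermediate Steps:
S(y) = 4*y**2/3 (S(y) = 2*((y + y)*(0 + y))/3 = 2*((2*y)*y)/3 = 2*(2*y**2)/3 = 4*y**2/3)
V = -20/9 (V = ((4/3)*(-5)**2)/(-15) = ((4/3)*25)*(-1/15) = (100/3)*(-1/15) = -20/9 ≈ -2.2222)
(-40/(-21))*V = -40/(-21)*(-20/9) = -40*(-1/21)*(-20/9) = (40/21)*(-20/9) = -800/189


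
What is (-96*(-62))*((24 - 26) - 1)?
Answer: -17856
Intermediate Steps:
(-96*(-62))*((24 - 26) - 1) = 5952*(-2 - 1) = 5952*(-3) = -17856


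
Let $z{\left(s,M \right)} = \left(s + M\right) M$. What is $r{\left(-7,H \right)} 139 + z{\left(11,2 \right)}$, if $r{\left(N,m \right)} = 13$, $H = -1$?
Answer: $1833$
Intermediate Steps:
$z{\left(s,M \right)} = M \left(M + s\right)$ ($z{\left(s,M \right)} = \left(M + s\right) M = M \left(M + s\right)$)
$r{\left(-7,H \right)} 139 + z{\left(11,2 \right)} = 13 \cdot 139 + 2 \left(2 + 11\right) = 1807 + 2 \cdot 13 = 1807 + 26 = 1833$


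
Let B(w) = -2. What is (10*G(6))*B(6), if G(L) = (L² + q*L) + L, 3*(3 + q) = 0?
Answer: -480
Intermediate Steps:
q = -3 (q = -3 + (⅓)*0 = -3 + 0 = -3)
G(L) = L² - 2*L (G(L) = (L² - 3*L) + L = L² - 2*L)
(10*G(6))*B(6) = (10*(6*(-2 + 6)))*(-2) = (10*(6*4))*(-2) = (10*24)*(-2) = 240*(-2) = -480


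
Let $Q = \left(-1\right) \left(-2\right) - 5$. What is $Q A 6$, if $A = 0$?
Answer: $0$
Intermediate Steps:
$Q = -3$ ($Q = 2 - 5 = -3$)
$Q A 6 = \left(-3\right) 0 \cdot 6 = 0 \cdot 6 = 0$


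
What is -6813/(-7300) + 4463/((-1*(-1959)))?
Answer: 45926567/14300700 ≈ 3.2115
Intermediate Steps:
-6813/(-7300) + 4463/((-1*(-1959))) = -6813*(-1/7300) + 4463/1959 = 6813/7300 + 4463*(1/1959) = 6813/7300 + 4463/1959 = 45926567/14300700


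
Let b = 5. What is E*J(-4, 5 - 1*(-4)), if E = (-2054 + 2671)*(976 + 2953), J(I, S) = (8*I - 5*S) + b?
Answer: -174541896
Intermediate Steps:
J(I, S) = 5 - 5*S + 8*I (J(I, S) = (8*I - 5*S) + 5 = (-5*S + 8*I) + 5 = 5 - 5*S + 8*I)
E = 2424193 (E = 617*3929 = 2424193)
E*J(-4, 5 - 1*(-4)) = 2424193*(5 - 5*(5 - 1*(-4)) + 8*(-4)) = 2424193*(5 - 5*(5 + 4) - 32) = 2424193*(5 - 5*9 - 32) = 2424193*(5 - 45 - 32) = 2424193*(-72) = -174541896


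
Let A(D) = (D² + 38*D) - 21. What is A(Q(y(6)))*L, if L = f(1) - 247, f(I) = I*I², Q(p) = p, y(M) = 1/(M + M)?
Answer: 105247/24 ≈ 4385.3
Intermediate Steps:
y(M) = 1/(2*M)
f(I) = I³
A(D) = -21 + D² + 38*D
L = -246 (L = 1³ - 247 = 1 - 247 = -246)
A(Q(y(6)))*L = (-21 + ((½)/6)² + 38*((½)/6))*(-246) = (-21 + ((½)*(⅙))² + 38*((½)*(⅙)))*(-246) = (-21 + (1/12)² + 38*(1/12))*(-246) = (-21 + 1/144 + 19/6)*(-246) = -2567/144*(-246) = 105247/24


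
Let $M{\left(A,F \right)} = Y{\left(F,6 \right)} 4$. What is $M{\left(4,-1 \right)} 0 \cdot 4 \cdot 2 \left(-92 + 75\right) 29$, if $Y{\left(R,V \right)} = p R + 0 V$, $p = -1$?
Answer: $0$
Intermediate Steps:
$Y{\left(R,V \right)} = - R$ ($Y{\left(R,V \right)} = - R + 0 V = - R + 0 = - R$)
$M{\left(A,F \right)} = - 4 F$ ($M{\left(A,F \right)} = - F 4 = - 4 F$)
$M{\left(4,-1 \right)} 0 \cdot 4 \cdot 2 \left(-92 + 75\right) 29 = \left(-4\right) \left(-1\right) 0 \cdot 4 \cdot 2 \left(-92 + 75\right) 29 = 4 \cdot 0 \cdot 4 \cdot 2 \left(\left(-17\right) 29\right) = 0 \cdot 4 \cdot 2 \left(-493\right) = 0 \cdot 2 \left(-493\right) = 0 \left(-493\right) = 0$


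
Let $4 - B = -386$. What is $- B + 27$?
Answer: $-363$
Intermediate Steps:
$B = 390$ ($B = 4 - -386 = 4 + 386 = 390$)
$- B + 27 = \left(-1\right) 390 + 27 = -390 + 27 = -363$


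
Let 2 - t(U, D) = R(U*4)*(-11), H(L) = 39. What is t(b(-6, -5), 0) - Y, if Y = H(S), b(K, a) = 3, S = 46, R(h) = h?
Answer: 95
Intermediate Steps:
t(U, D) = 2 + 44*U (t(U, D) = 2 - U*4*(-11) = 2 - 4*U*(-11) = 2 - (-44)*U = 2 + 44*U)
Y = 39
t(b(-6, -5), 0) - Y = (2 + 44*3) - 1*39 = (2 + 132) - 39 = 134 - 39 = 95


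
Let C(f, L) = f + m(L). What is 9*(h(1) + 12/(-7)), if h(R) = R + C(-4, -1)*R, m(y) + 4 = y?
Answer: -612/7 ≈ -87.429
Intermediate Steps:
m(y) = -4 + y
C(f, L) = -4 + L + f (C(f, L) = f + (-4 + L) = -4 + L + f)
h(R) = -8*R (h(R) = R + (-4 - 1 - 4)*R = R - 9*R = -8*R)
9*(h(1) + 12/(-7)) = 9*(-8*1 + 12/(-7)) = 9*(-8 + 12*(-⅐)) = 9*(-8 - 12/7) = 9*(-68/7) = -612/7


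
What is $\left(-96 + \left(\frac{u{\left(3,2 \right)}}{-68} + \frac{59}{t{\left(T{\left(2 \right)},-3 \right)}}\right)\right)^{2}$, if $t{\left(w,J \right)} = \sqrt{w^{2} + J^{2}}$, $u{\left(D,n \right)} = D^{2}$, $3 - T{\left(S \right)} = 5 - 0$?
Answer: $\frac{571616941}{60112} - \frac{385683 \sqrt{13}}{442} \approx 6363.0$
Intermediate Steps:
$T{\left(S \right)} = -2$ ($T{\left(S \right)} = 3 - \left(5 - 0\right) = 3 - \left(5 + 0\right) = 3 - 5 = -2$)
$t{\left(w,J \right)} = \sqrt{J^{2} + w^{2}}$
$\left(-96 + \left(\frac{u{\left(3,2 \right)}}{-68} + \frac{59}{t{\left(T{\left(2 \right)},-3 \right)}}\right)\right)^{2} = \left(-96 + \left(\frac{3^{2}}{-68} + \frac{59}{\sqrt{\left(-3\right)^{2} + \left(-2\right)^{2}}}\right)\right)^{2} = \left(-96 + \left(9 \left(- \frac{1}{68}\right) + \frac{59}{\sqrt{9 + 4}}\right)\right)^{2} = \left(-96 - \left(\frac{9}{68} - \frac{59}{\sqrt{13}}\right)\right)^{2} = \left(-96 - \left(\frac{9}{68} - 59 \frac{\sqrt{13}}{13}\right)\right)^{2} = \left(-96 - \left(\frac{9}{68} - \frac{59 \sqrt{13}}{13}\right)\right)^{2} = \left(- \frac{6537}{68} + \frac{59 \sqrt{13}}{13}\right)^{2}$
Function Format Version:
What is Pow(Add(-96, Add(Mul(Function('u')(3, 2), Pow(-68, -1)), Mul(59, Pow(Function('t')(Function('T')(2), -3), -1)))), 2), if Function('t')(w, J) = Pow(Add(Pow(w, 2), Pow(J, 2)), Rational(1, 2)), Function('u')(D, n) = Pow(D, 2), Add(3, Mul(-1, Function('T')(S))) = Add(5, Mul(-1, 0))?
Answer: Add(Rational(571616941, 60112), Mul(Rational(-385683, 442), Pow(13, Rational(1, 2)))) ≈ 6363.0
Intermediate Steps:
Function('T')(S) = -2 (Function('T')(S) = Add(3, Mul(-1, Add(5, Mul(-1, 0)))) = Add(3, Mul(-1, Add(5, 0))) = Add(3, Mul(-1, 5)) = Add(3, -5) = -2)
Function('t')(w, J) = Pow(Add(Pow(J, 2), Pow(w, 2)), Rational(1, 2))
Pow(Add(-96, Add(Mul(Function('u')(3, 2), Pow(-68, -1)), Mul(59, Pow(Function('t')(Function('T')(2), -3), -1)))), 2) = Pow(Add(-96, Add(Mul(Pow(3, 2), Pow(-68, -1)), Mul(59, Pow(Pow(Add(Pow(-3, 2), Pow(-2, 2)), Rational(1, 2)), -1)))), 2) = Pow(Add(-96, Add(Mul(9, Rational(-1, 68)), Mul(59, Pow(Pow(Add(9, 4), Rational(1, 2)), -1)))), 2) = Pow(Add(-96, Add(Rational(-9, 68), Mul(59, Pow(Pow(13, Rational(1, 2)), -1)))), 2) = Pow(Add(-96, Add(Rational(-9, 68), Mul(59, Mul(Rational(1, 13), Pow(13, Rational(1, 2)))))), 2) = Pow(Add(-96, Add(Rational(-9, 68), Mul(Rational(59, 13), Pow(13, Rational(1, 2))))), 2) = Pow(Add(Rational(-6537, 68), Mul(Rational(59, 13), Pow(13, Rational(1, 2)))), 2)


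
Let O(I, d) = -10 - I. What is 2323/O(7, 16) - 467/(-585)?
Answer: -1351016/9945 ≈ -135.85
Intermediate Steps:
2323/O(7, 16) - 467/(-585) = 2323/(-10 - 1*7) - 467/(-585) = 2323/(-10 - 7) - 467*(-1/585) = 2323/(-17) + 467/585 = 2323*(-1/17) + 467/585 = -2323/17 + 467/585 = -1351016/9945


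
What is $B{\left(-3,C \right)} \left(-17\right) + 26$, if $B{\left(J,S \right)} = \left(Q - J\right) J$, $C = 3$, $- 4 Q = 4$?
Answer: $128$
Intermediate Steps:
$Q = -1$ ($Q = \left(- \frac{1}{4}\right) 4 = -1$)
$B{\left(J,S \right)} = J \left(-1 - J\right)$ ($B{\left(J,S \right)} = \left(-1 - J\right) J = J \left(-1 - J\right)$)
$B{\left(-3,C \right)} \left(-17\right) + 26 = \left(-1\right) \left(-3\right) \left(1 - 3\right) \left(-17\right) + 26 = \left(-1\right) \left(-3\right) \left(-2\right) \left(-17\right) + 26 = \left(-6\right) \left(-17\right) + 26 = 102 + 26 = 128$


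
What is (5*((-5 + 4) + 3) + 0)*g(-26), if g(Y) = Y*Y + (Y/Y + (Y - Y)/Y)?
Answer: 6770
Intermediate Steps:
g(Y) = 1 + Y**2 (g(Y) = Y**2 + (1 + 0/Y) = Y**2 + (1 + 0) = Y**2 + 1 = 1 + Y**2)
(5*((-5 + 4) + 3) + 0)*g(-26) = (5*((-5 + 4) + 3) + 0)*(1 + (-26)**2) = (5*(-1 + 3) + 0)*(1 + 676) = (5*2 + 0)*677 = (10 + 0)*677 = 10*677 = 6770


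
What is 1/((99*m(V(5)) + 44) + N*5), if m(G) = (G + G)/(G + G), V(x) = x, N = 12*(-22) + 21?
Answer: -1/1072 ≈ -0.00093284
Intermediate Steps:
N = -243 (N = -264 + 21 = -243)
m(G) = 1 (m(G) = (2*G)/((2*G)) = (2*G)*(1/(2*G)) = 1)
1/((99*m(V(5)) + 44) + N*5) = 1/((99*1 + 44) - 243*5) = 1/((99 + 44) - 1215) = 1/(143 - 1215) = 1/(-1072) = -1/1072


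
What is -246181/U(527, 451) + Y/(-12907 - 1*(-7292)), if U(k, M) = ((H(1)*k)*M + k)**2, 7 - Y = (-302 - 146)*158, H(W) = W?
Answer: -4016763821608571/318601532633840 ≈ -12.607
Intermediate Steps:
Y = 70791 (Y = 7 - (-302 - 146)*158 = 7 - (-448)*158 = 7 - 1*(-70784) = 7 + 70784 = 70791)
U(k, M) = (k + M*k)**2 (U(k, M) = ((1*k)*M + k)**2 = (k*M + k)**2 = (M*k + k)**2 = (k + M*k)**2)
-246181/U(527, 451) + Y/(-12907 - 1*(-7292)) = -246181*1/(277729*(1 + 451)**2) + 70791/(-12907 - 1*(-7292)) = -246181/(277729*452**2) + 70791/(-12907 + 7292) = -246181/(277729*204304) + 70791/(-5615) = -246181/56741145616 + 70791*(-1/5615) = -246181*1/56741145616 - 70791/5615 = -246181/56741145616 - 70791/5615 = -4016763821608571/318601532633840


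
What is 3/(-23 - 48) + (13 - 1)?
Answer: 849/71 ≈ 11.958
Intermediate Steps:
3/(-23 - 48) + (13 - 1) = 3/(-71) + 12 = -1/71*3 + 12 = -3/71 + 12 = 849/71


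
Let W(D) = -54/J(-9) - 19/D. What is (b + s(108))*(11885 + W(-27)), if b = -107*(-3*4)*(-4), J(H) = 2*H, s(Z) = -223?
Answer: -1720212205/27 ≈ -6.3712e+7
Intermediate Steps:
b = -5136 (b = -(-1284)*(-4) = -107*48 = -5136)
W(D) = 3 - 19/D (W(D) = -54/(2*(-9)) - 19/D = -54/(-18) - 19/D = -54*(-1/18) - 19/D = 3 - 19/D)
(b + s(108))*(11885 + W(-27)) = (-5136 - 223)*(11885 + (3 - 19/(-27))) = -5359*(11885 + (3 - 19*(-1/27))) = -5359*(11885 + (3 + 19/27)) = -5359*(11885 + 100/27) = -5359*320995/27 = -1720212205/27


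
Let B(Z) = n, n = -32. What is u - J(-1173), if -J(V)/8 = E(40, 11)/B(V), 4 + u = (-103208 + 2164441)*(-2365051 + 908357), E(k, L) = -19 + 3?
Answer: -3002585743702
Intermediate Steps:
E(k, L) = -16
B(Z) = -32
u = -3002585743706 (u = -4 + (-103208 + 2164441)*(-2365051 + 908357) = -4 + 2061233*(-1456694) = -4 - 3002585743702 = -3002585743706)
J(V) = -4 (J(V) = -(-128)/(-32) = -(-128)*(-1)/32 = -8*½ = -4)
u - J(-1173) = -3002585743706 - 1*(-4) = -3002585743706 + 4 = -3002585743702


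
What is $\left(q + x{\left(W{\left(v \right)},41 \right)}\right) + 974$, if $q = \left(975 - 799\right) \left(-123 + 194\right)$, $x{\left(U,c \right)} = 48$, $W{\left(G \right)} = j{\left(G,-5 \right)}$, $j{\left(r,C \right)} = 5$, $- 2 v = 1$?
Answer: $13518$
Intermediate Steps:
$v = - \frac{1}{2}$ ($v = \left(- \frac{1}{2}\right) 1 = - \frac{1}{2} \approx -0.5$)
$W{\left(G \right)} = 5$
$q = 12496$ ($q = 176 \cdot 71 = 12496$)
$\left(q + x{\left(W{\left(v \right)},41 \right)}\right) + 974 = \left(12496 + 48\right) + 974 = 12544 + 974 = 13518$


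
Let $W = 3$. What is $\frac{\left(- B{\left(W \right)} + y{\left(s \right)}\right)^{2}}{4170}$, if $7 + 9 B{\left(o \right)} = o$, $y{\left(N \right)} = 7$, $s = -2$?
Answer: $\frac{4489}{337770} \approx 0.01329$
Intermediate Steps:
$B{\left(o \right)} = - \frac{7}{9} + \frac{o}{9}$
$\frac{\left(- B{\left(W \right)} + y{\left(s \right)}\right)^{2}}{4170} = \frac{\left(- (- \frac{7}{9} + \frac{1}{9} \cdot 3) + 7\right)^{2}}{4170} = \left(- (- \frac{7}{9} + \frac{1}{3}) + 7\right)^{2} \cdot \frac{1}{4170} = \left(\left(-1\right) \left(- \frac{4}{9}\right) + 7\right)^{2} \cdot \frac{1}{4170} = \left(\frac{4}{9} + 7\right)^{2} \cdot \frac{1}{4170} = \left(\frac{67}{9}\right)^{2} \cdot \frac{1}{4170} = \frac{4489}{81} \cdot \frac{1}{4170} = \frac{4489}{337770}$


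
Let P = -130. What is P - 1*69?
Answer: -199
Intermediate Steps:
P - 1*69 = -130 - 1*69 = -130 - 69 = -199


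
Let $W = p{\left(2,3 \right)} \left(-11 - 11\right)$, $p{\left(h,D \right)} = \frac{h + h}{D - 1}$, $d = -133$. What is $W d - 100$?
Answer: $5752$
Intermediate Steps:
$p{\left(h,D \right)} = \frac{2 h}{-1 + D}$
$W = -44$ ($W = 2 \cdot 2 \frac{1}{-1 + 3} \left(-11 - 11\right) = 2 \cdot 2 \cdot \frac{1}{2} \left(-11 - 11\right) = 2 \cdot 2 \cdot \frac{1}{2} \left(-22\right) = 2 \left(-22\right) = -44$)
$W d - 100 = \left(-44\right) \left(-133\right) - 100 = 5852 - 100 = 5752$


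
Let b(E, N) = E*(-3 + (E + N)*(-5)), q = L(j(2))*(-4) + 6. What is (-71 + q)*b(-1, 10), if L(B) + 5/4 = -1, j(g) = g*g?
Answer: -2688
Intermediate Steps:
j(g) = g²
L(B) = -9/4 (L(B) = -5/4 - 1 = -9/4)
q = 15 (q = -9/4*(-4) + 6 = 9 + 6 = 15)
b(E, N) = E*(-3 - 5*E - 5*N) (b(E, N) = E*(-3 + (-5*E - 5*N)) = E*(-3 - 5*E - 5*N))
(-71 + q)*b(-1, 10) = (-71 + 15)*(-1*(-1)*(3 + 5*(-1) + 5*10)) = -(-56)*(-1)*(3 - 5 + 50) = -(-56)*(-1)*48 = -56*48 = -2688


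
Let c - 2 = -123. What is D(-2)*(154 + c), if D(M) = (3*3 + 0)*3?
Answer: 891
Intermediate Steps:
c = -121 (c = 2 - 123 = -121)
D(M) = 27 (D(M) = (9 + 0)*3 = 9*3 = 27)
D(-2)*(154 + c) = 27*(154 - 121) = 27*33 = 891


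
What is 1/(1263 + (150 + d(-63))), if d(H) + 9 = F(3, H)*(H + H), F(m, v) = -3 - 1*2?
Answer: 1/2034 ≈ 0.00049164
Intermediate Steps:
F(m, v) = -5 (F(m, v) = -3 - 2 = -5)
d(H) = -9 - 10*H (d(H) = -9 - 5*(H + H) = -9 - 10*H)
1/(1263 + (150 + d(-63))) = 1/(1263 + (150 + (-9 - 10*(-63)))) = 1/(1263 + (150 + (-9 + 630))) = 1/(1263 + (150 + 621)) = 1/(1263 + 771) = 1/2034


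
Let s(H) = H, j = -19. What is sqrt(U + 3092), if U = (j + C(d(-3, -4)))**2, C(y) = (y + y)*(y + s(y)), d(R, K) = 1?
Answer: sqrt(3317) ≈ 57.593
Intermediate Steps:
C(y) = 4*y**2 (C(y) = (y + y)*(y + y) = (2*y)*(2*y) = 4*y**2)
U = 225 (U = (-19 + 4*1**2)**2 = (-19 + 4*1)**2 = (-19 + 4)**2 = (-15)**2 = 225)
sqrt(U + 3092) = sqrt(225 + 3092) = sqrt(3317)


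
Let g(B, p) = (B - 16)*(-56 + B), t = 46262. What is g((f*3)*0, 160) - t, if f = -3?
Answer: -45366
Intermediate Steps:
g(B, p) = (-56 + B)*(-16 + B) (g(B, p) = (-16 + B)*(-56 + B) = (-56 + B)*(-16 + B))
g((f*3)*0, 160) - t = (896 + (-3*3*0)² - 72*(-3*3)*0) - 1*46262 = (896 + (-9*0)² - (-648)*0) - 46262 = (896 + 0² - 72*0) - 46262 = (896 + 0 + 0) - 46262 = 896 - 46262 = -45366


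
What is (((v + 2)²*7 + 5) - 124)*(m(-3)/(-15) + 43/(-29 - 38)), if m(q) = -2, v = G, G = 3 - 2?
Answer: 28616/1005 ≈ 28.474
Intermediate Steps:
G = 1
v = 1
(((v + 2)²*7 + 5) - 124)*(m(-3)/(-15) + 43/(-29 - 38)) = (((1 + 2)²*7 + 5) - 124)*(-2/(-15) + 43/(-29 - 38)) = ((3²*7 + 5) - 124)*(-2*(-1/15) + 43/(-67)) = ((9*7 + 5) - 124)*(2/15 + 43*(-1/67)) = ((63 + 5) - 124)*(2/15 - 43/67) = (68 - 124)*(-511/1005) = -56*(-511/1005) = 28616/1005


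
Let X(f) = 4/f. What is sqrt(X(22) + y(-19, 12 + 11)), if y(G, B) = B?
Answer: sqrt(2805)/11 ≈ 4.8148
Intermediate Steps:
sqrt(X(22) + y(-19, 12 + 11)) = sqrt(4/22 + (12 + 11)) = sqrt(4*(1/22) + 23) = sqrt(2/11 + 23) = sqrt(255/11) = sqrt(2805)/11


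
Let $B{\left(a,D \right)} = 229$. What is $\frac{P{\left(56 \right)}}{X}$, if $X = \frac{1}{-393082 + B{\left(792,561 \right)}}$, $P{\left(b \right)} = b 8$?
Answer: $-175998144$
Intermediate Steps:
$P{\left(b \right)} = 8 b$
$X = - \frac{1}{392853}$ ($X = \frac{1}{-393082 + 229} = \frac{1}{-392853} = - \frac{1}{392853} \approx -2.5455 \cdot 10^{-6}$)
$\frac{P{\left(56 \right)}}{X} = \frac{8 \cdot 56}{- \frac{1}{392853}} = 448 \left(-392853\right) = -175998144$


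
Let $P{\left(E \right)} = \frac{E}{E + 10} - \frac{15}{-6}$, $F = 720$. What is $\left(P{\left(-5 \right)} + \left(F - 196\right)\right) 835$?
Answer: $\frac{877585}{2} \approx 4.3879 \cdot 10^{5}$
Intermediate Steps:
$P{\left(E \right)} = \frac{5}{2} + \frac{E}{10 + E}$ ($P{\left(E \right)} = \frac{E}{10 + E} - - \frac{5}{2} = \frac{E}{10 + E} + \frac{5}{2} = \frac{5}{2} + \frac{E}{10 + E}$)
$\left(P{\left(-5 \right)} + \left(F - 196\right)\right) 835 = \left(\frac{50 + 7 \left(-5\right)}{2 \left(10 - 5\right)} + \left(720 - 196\right)\right) 835 = \left(\frac{50 - 35}{2 \cdot 5} + 524\right) 835 = \left(\frac{1}{2} \cdot \frac{1}{5} \cdot 15 + 524\right) 835 = \left(\frac{3}{2} + 524\right) 835 = \frac{1051}{2} \cdot 835 = \frac{877585}{2}$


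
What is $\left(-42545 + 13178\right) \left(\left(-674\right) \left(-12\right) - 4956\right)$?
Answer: $-91977444$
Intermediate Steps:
$\left(-42545 + 13178\right) \left(\left(-674\right) \left(-12\right) - 4956\right) = - 29367 \left(8088 - 4956\right) = \left(-29367\right) 3132 = -91977444$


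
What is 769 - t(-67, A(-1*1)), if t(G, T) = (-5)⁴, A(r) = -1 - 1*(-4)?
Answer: 144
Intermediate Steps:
A(r) = 3 (A(r) = -1 + 4 = 3)
t(G, T) = 625
769 - t(-67, A(-1*1)) = 769 - 1*625 = 769 - 625 = 144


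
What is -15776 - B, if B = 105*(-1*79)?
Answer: -7481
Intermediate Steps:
B = -8295 (B = 105*(-79) = -8295)
-15776 - B = -15776 - 1*(-8295) = -15776 + 8295 = -7481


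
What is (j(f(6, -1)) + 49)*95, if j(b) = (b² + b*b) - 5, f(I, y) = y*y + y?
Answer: 4180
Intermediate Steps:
f(I, y) = y + y² (f(I, y) = y² + y = y + y²)
j(b) = -5 + 2*b² (j(b) = (b² + b²) - 5 = 2*b² - 5 = -5 + 2*b²)
(j(f(6, -1)) + 49)*95 = ((-5 + 2*(-(1 - 1))²) + 49)*95 = ((-5 + 2*(-1*0)²) + 49)*95 = ((-5 + 2*0²) + 49)*95 = ((-5 + 2*0) + 49)*95 = ((-5 + 0) + 49)*95 = (-5 + 49)*95 = 44*95 = 4180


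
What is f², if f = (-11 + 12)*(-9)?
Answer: 81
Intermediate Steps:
f = -9 (f = 1*(-9) = -9)
f² = (-9)² = 81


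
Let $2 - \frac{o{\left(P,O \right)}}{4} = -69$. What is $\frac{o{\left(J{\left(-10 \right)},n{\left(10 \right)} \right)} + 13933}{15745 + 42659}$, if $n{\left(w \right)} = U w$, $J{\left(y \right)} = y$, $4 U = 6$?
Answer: $\frac{4739}{19468} \approx 0.24343$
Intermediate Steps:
$U = \frac{3}{2}$ ($U = \frac{1}{4} \cdot 6 = \frac{3}{2} \approx 1.5$)
$n{\left(w \right)} = \frac{3 w}{2}$
$o{\left(P,O \right)} = 284$ ($o{\left(P,O \right)} = 8 - -276 = 8 + 276 = 284$)
$\frac{o{\left(J{\left(-10 \right)},n{\left(10 \right)} \right)} + 13933}{15745 + 42659} = \frac{284 + 13933}{15745 + 42659} = \frac{14217}{58404} = 14217 \cdot \frac{1}{58404} = \frac{4739}{19468}$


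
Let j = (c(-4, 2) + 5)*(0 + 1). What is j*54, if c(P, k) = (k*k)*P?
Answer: -594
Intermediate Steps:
c(P, k) = P*k² (c(P, k) = k²*P = P*k²)
j = -11 (j = (-4*2² + 5)*(0 + 1) = (-4*4 + 5)*1 = (-16 + 5)*1 = -11*1 = -11)
j*54 = -11*54 = -594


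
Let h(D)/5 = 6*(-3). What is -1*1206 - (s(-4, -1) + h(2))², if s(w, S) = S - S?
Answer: -9306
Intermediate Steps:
s(w, S) = 0
h(D) = -90 (h(D) = 5*(6*(-3)) = 5*(-18) = -90)
-1*1206 - (s(-4, -1) + h(2))² = -1*1206 - (0 - 90)² = -1206 - 1*(-90)² = -1206 - 1*8100 = -1206 - 8100 = -9306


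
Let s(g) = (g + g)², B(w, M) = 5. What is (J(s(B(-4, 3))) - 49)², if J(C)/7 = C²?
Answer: 4893142401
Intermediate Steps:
s(g) = 4*g² (s(g) = (2*g)² = 4*g²)
J(C) = 7*C²
(J(s(B(-4, 3))) - 49)² = (7*(4*5²)² - 49)² = (7*(4*25)² - 49)² = (7*100² - 49)² = (7*10000 - 49)² = (70000 - 49)² = 69951² = 4893142401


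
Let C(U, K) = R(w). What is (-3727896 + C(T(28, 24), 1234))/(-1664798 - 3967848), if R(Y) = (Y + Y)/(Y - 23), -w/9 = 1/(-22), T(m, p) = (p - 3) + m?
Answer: 926382165/1399712531 ≈ 0.66184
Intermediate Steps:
T(m, p) = -3 + m + p (T(m, p) = (-3 + p) + m = -3 + m + p)
w = 9/22 (w = -9/(-22) = -9*(-1/22) = 9/22 ≈ 0.40909)
R(Y) = 2*Y/(-23 + Y) (R(Y) = (2*Y)/(-23 + Y) = 2*Y/(-23 + Y))
C(U, K) = -18/497 (C(U, K) = 2*(9/22)/(-23 + 9/22) = 2*(9/22)/(-497/22) = 2*(9/22)*(-22/497) = -18/497)
(-3727896 + C(T(28, 24), 1234))/(-1664798 - 3967848) = (-3727896 - 18/497)/(-1664798 - 3967848) = -1852764330/497/(-5632646) = -1852764330/497*(-1/5632646) = 926382165/1399712531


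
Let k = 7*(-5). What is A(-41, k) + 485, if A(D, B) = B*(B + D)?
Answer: 3145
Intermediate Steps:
k = -35
A(-41, k) + 485 = -35*(-35 - 41) + 485 = -35*(-76) + 485 = 2660 + 485 = 3145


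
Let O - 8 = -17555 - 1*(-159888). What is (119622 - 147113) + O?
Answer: 114850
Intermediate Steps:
O = 142341 (O = 8 + (-17555 - 1*(-159888)) = 8 + (-17555 + 159888) = 8 + 142333 = 142341)
(119622 - 147113) + O = (119622 - 147113) + 142341 = -27491 + 142341 = 114850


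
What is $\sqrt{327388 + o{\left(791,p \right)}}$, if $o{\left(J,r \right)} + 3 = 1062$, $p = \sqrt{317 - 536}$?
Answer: $7 \sqrt{6703} \approx 573.1$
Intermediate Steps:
$p = i \sqrt{219}$ ($p = \sqrt{-219} = i \sqrt{219} \approx 14.799 i$)
$o{\left(J,r \right)} = 1059$ ($o{\left(J,r \right)} = -3 + 1062 = 1059$)
$\sqrt{327388 + o{\left(791,p \right)}} = \sqrt{327388 + 1059} = \sqrt{328447} = 7 \sqrt{6703}$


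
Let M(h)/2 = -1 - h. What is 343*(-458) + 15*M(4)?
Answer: -157244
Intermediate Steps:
M(h) = -2 - 2*h (M(h) = 2*(-1 - h) = -2 - 2*h)
343*(-458) + 15*M(4) = 343*(-458) + 15*(-2 - 2*4) = -157094 + 15*(-2 - 8) = -157094 + 15*(-10) = -157094 - 150 = -157244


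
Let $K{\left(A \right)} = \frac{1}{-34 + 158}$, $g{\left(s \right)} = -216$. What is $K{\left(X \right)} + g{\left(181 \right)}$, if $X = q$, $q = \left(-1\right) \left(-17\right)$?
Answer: $- \frac{26783}{124} \approx -215.99$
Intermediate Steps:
$q = 17$
$X = 17$
$K{\left(A \right)} = \frac{1}{124}$
$K{\left(X \right)} + g{\left(181 \right)} = \frac{1}{124} - 216 = - \frac{26783}{124}$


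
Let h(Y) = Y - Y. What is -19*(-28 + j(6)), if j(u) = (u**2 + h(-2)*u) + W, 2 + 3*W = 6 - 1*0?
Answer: -532/3 ≈ -177.33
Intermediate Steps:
h(Y) = 0
W = 4/3 (W = -2/3 + (6 - 1*0)/3 = -2/3 + (6 + 0)/3 = -2/3 + (1/3)*6 = -2/3 + 2 = 4/3 ≈ 1.3333)
j(u) = 4/3 + u**2 (j(u) = (u**2 + 0*u) + 4/3 = (u**2 + 0) + 4/3 = u**2 + 4/3 = 4/3 + u**2)
-19*(-28 + j(6)) = -19*(-28 + (4/3 + 6**2)) = -19*(-28 + (4/3 + 36)) = -19*(-28 + 112/3) = -19*28/3 = -532/3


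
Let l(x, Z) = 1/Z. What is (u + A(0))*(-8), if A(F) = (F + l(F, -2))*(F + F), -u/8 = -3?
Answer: -192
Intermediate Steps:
u = 24 (u = -8*(-3) = 24)
A(F) = 2*F*(-½ + F) (A(F) = (F + 1/(-2))*(F + F) = (F - ½)*(2*F) = (-½ + F)*(2*F) = 2*F*(-½ + F))
(u + A(0))*(-8) = (24 + 0*(-1 + 2*0))*(-8) = (24 + 0*(-1 + 0))*(-8) = (24 + 0*(-1))*(-8) = (24 + 0)*(-8) = 24*(-8) = -192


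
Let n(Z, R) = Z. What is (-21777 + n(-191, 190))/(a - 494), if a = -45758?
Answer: 5492/11563 ≈ 0.47496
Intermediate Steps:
(-21777 + n(-191, 190))/(a - 494) = (-21777 - 191)/(-45758 - 494) = -21968/(-46252) = -21968*(-1/46252) = 5492/11563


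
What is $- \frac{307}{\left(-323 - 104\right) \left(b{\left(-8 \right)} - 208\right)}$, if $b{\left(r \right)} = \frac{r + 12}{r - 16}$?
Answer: $- \frac{1842}{533323} \approx -0.0034538$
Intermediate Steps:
$b{\left(r \right)} = \frac{12 + r}{-16 + r}$
$- \frac{307}{\left(-323 - 104\right) \left(b{\left(-8 \right)} - 208\right)} = - \frac{307}{\left(-323 - 104\right) \left(\frac{12 - 8}{-16 - 8} - 208\right)} = - \frac{307}{\left(-427\right) \left(\frac{1}{-24} \cdot 4 - 208\right)} = - \frac{307}{\left(-427\right) \left(\left(- \frac{1}{24}\right) 4 - 208\right)} = - \frac{307}{\left(-427\right) \left(- \frac{1}{6} - 208\right)} = - \frac{307}{\left(-427\right) \left(- \frac{1249}{6}\right)} = - \frac{307}{\frac{533323}{6}} = \left(-307\right) \frac{6}{533323} = - \frac{1842}{533323}$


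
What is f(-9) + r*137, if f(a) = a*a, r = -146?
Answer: -19921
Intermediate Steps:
f(a) = a²
f(-9) + r*137 = (-9)² - 146*137 = 81 - 20002 = -19921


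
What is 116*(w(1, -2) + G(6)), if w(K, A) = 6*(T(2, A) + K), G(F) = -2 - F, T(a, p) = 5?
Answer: 3248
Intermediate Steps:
w(K, A) = 30 + 6*K (w(K, A) = 6*(5 + K) = 30 + 6*K)
116*(w(1, -2) + G(6)) = 116*((30 + 6*1) + (-2 - 1*6)) = 116*((30 + 6) + (-2 - 6)) = 116*(36 - 8) = 116*28 = 3248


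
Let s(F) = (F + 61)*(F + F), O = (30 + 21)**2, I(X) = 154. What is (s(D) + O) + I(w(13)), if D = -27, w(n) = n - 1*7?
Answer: 919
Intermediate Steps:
w(n) = -7 + n (w(n) = n - 7 = -7 + n)
O = 2601 (O = 51**2 = 2601)
s(F) = 2*F*(61 + F) (s(F) = (61 + F)*(2*F) = 2*F*(61 + F))
(s(D) + O) + I(w(13)) = (2*(-27)*(61 - 27) + 2601) + 154 = (2*(-27)*34 + 2601) + 154 = (-1836 + 2601) + 154 = 765 + 154 = 919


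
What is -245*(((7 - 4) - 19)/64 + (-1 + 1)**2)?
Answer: 245/4 ≈ 61.250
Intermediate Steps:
-245*(((7 - 4) - 19)/64 + (-1 + 1)**2) = -245*((3 - 19)*(1/64) + 0**2) = -245*(-16*1/64 + 0) = -245*(-1/4 + 0) = -245*(-1/4) = 245/4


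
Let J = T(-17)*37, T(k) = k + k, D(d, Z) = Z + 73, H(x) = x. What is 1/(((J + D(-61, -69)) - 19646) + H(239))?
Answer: -1/20661 ≈ -4.8400e-5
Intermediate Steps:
D(d, Z) = 73 + Z
T(k) = 2*k
J = -1258 (J = (2*(-17))*37 = -34*37 = -1258)
1/(((J + D(-61, -69)) - 19646) + H(239)) = 1/(((-1258 + (73 - 69)) - 19646) + 239) = 1/(((-1258 + 4) - 19646) + 239) = 1/((-1254 - 19646) + 239) = 1/(-20900 + 239) = 1/(-20661) = -1/20661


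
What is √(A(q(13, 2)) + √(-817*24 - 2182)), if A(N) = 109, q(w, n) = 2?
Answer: √(109 + I*√21790) ≈ 12.093 + 6.1031*I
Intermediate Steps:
√(A(q(13, 2)) + √(-817*24 - 2182)) = √(109 + √(-817*24 - 2182)) = √(109 + √(-19608 - 2182)) = √(109 + √(-21790)) = √(109 + I*√21790)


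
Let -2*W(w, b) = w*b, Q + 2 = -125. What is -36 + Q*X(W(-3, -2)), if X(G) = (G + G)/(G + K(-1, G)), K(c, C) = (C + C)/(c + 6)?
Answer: -1522/7 ≈ -217.43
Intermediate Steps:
Q = -127 (Q = -2 - 125 = -127)
W(w, b) = -b*w/2 (W(w, b) = -w*b/2 = -b*w/2)
K(c, C) = 2*C/(6 + c) (K(c, C) = (2*C)/(6 + c) = 2*C/(6 + c))
X(G) = 10/7 (X(G) = (G + G)/(G + 2*G/(6 - 1)) = (2*G)/(G + 2*G/5) = (2*G)/((7*G/5)) = (2*G)*(5/(7*G)) = 10/7)
-36 + Q*X(W(-3, -2)) = -36 - 127*10/7 = -36 - 1270/7 = -1522/7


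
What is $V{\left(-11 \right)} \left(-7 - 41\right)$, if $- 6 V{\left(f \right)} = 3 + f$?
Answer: $-64$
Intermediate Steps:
$V{\left(f \right)} = - \frac{1}{2} - \frac{f}{6}$ ($V{\left(f \right)} = - \frac{3 + f}{6} = - \frac{1}{2} - \frac{f}{6}$)
$V{\left(-11 \right)} \left(-7 - 41\right) = \left(- \frac{1}{2} - - \frac{11}{6}\right) \left(-7 - 41\right) = \left(- \frac{1}{2} + \frac{11}{6}\right) \left(-48\right) = \frac{4}{3} \left(-48\right) = -64$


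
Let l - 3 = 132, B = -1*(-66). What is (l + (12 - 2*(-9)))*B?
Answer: 10890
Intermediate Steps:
B = 66
l = 135 (l = 3 + 132 = 135)
(l + (12 - 2*(-9)))*B = (135 + (12 - 2*(-9)))*66 = (135 + (12 + 18))*66 = (135 + 30)*66 = 165*66 = 10890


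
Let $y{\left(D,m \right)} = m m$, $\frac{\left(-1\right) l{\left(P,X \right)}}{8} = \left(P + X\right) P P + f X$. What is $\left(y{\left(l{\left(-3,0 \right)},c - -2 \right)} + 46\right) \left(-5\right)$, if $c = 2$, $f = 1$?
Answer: $-310$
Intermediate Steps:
$l{\left(P,X \right)} = - 8 X - 8 P^{2} \left(P + X\right)$ ($l{\left(P,X \right)} = - 8 \left(\left(P + X\right) P P + 1 X\right) = - 8 \left(P \left(P + X\right) P + X\right) = - 8 \left(P^{2} \left(P + X\right) + X\right) = - 8 \left(X + P^{2} \left(P + X\right)\right) = - 8 X - 8 P^{2} \left(P + X\right)$)
$y{\left(D,m \right)} = m^{2}$
$\left(y{\left(l{\left(-3,0 \right)},c - -2 \right)} + 46\right) \left(-5\right) = \left(\left(2 - -2\right)^{2} + 46\right) \left(-5\right) = \left(\left(2 + 2\right)^{2} + 46\right) \left(-5\right) = \left(4^{2} + 46\right) \left(-5\right) = \left(16 + 46\right) \left(-5\right) = 62 \left(-5\right) = -310$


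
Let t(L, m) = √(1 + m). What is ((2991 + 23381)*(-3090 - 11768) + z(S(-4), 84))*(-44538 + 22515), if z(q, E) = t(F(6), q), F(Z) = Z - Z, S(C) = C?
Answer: 8629386081048 - 22023*I*√3 ≈ 8.6294e+12 - 38145.0*I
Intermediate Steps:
F(Z) = 0
z(q, E) = √(1 + q)
((2991 + 23381)*(-3090 - 11768) + z(S(-4), 84))*(-44538 + 22515) = ((2991 + 23381)*(-3090 - 11768) + √(1 - 4))*(-44538 + 22515) = (26372*(-14858) + √(-3))*(-22023) = (-391835176 + I*√3)*(-22023) = 8629386081048 - 22023*I*√3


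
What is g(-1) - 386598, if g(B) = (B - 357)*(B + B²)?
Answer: -386598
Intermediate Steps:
g(B) = (-357 + B)*(B + B²)
g(-1) - 386598 = -(-357 + (-1)² - 356*(-1)) - 386598 = -(-357 + 1 + 356) - 386598 = -1*0 - 386598 = 0 - 386598 = -386598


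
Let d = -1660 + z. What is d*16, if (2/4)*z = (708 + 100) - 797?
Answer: -26208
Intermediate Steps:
z = 22 (z = 2*((708 + 100) - 797) = 2*(808 - 797) = 2*11 = 22)
d = -1638 (d = -1660 + 22 = -1638)
d*16 = -1638*16 = -26208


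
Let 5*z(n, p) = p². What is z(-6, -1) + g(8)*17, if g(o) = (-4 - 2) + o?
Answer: 171/5 ≈ 34.200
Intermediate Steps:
g(o) = -6 + o
z(n, p) = p²/5
z(-6, -1) + g(8)*17 = (⅕)*(-1)² + (-6 + 8)*17 = (⅕)*1 + 2*17 = ⅕ + 34 = 171/5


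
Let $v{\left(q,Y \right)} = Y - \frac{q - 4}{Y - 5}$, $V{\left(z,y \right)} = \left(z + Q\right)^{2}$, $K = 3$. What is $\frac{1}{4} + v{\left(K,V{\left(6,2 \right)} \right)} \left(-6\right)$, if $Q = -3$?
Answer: $- \frac{221}{4} \approx -55.25$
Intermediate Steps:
$V{\left(z,y \right)} = \left(-3 + z\right)^{2}$ ($V{\left(z,y \right)} = \left(z - 3\right)^{2} = \left(-3 + z\right)^{2}$)
$v{\left(q,Y \right)} = Y - \frac{-4 + q}{-5 + Y}$
$\frac{1}{4} + v{\left(K,V{\left(6,2 \right)} \right)} \left(-6\right) = \frac{1}{4} + \frac{4 + \left(\left(-3 + 6\right)^{2}\right)^{2} - 3 - 5 \left(-3 + 6\right)^{2}}{-5 + \left(-3 + 6\right)^{2}} \left(-6\right) = \frac{1}{4} + \frac{4 + \left(3^{2}\right)^{2} - 3 - 5 \cdot 3^{2}}{-5 + 3^{2}} \left(-6\right) = \frac{1}{4} + \frac{4 + 9^{2} - 3 - 45}{-5 + 9} \left(-6\right) = \frac{1}{4} + \frac{4 + 81 - 3 - 45}{4} \left(-6\right) = \frac{1}{4} + \frac{1}{4} \cdot 37 \left(-6\right) = \frac{1}{4} + \frac{37}{4} \left(-6\right) = \frac{1}{4} - \frac{111}{2} = - \frac{221}{4}$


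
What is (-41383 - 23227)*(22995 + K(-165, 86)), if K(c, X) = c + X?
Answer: -1480602760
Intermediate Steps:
K(c, X) = X + c
(-41383 - 23227)*(22995 + K(-165, 86)) = (-41383 - 23227)*(22995 + (86 - 165)) = -64610*(22995 - 79) = -64610*22916 = -1480602760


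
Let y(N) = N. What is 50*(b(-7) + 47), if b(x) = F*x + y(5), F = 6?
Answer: 500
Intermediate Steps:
b(x) = 5 + 6*x (b(x) = 6*x + 5 = 5 + 6*x)
50*(b(-7) + 47) = 50*((5 + 6*(-7)) + 47) = 50*((5 - 42) + 47) = 50*(-37 + 47) = 50*10 = 500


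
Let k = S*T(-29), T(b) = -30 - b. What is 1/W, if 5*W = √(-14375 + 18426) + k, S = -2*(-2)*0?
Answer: 5*√4051/4051 ≈ 0.078558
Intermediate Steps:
S = 0 (S = 4*0 = 0)
k = 0 (k = 0*(-30 - 1*(-29)) = 0*(-30 + 29) = 0*(-1) = 0)
W = √4051/5 (W = (√(-14375 + 18426) + 0)/5 = (√4051 + 0)/5 = √4051/5 ≈ 12.729)
1/W = 1/(√4051/5) = 5*√4051/4051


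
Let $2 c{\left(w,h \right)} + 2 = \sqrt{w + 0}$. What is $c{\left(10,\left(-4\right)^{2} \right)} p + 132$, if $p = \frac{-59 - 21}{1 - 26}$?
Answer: $\frac{644}{5} + \frac{8 \sqrt{10}}{5} \approx 133.86$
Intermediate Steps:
$p = \frac{16}{5}$ ($p = - \frac{80}{-25} = \left(-80\right) \left(- \frac{1}{25}\right) = \frac{16}{5} \approx 3.2$)
$c{\left(w,h \right)} = -1 + \frac{\sqrt{w}}{2}$ ($c{\left(w,h \right)} = -1 + \frac{\sqrt{w + 0}}{2} = -1 + \frac{\sqrt{w}}{2}$)
$c{\left(10,\left(-4\right)^{2} \right)} p + 132 = \left(-1 + \frac{\sqrt{10}}{2}\right) \frac{16}{5} + 132 = \left(- \frac{16}{5} + \frac{8 \sqrt{10}}{5}\right) + 132 = \frac{644}{5} + \frac{8 \sqrt{10}}{5}$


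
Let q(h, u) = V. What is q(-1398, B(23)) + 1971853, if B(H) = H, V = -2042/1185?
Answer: 2336643763/1185 ≈ 1.9719e+6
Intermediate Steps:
V = -2042/1185 (V = -2042*1/1185 = -2042/1185 ≈ -1.7232)
q(h, u) = -2042/1185
q(-1398, B(23)) + 1971853 = -2042/1185 + 1971853 = 2336643763/1185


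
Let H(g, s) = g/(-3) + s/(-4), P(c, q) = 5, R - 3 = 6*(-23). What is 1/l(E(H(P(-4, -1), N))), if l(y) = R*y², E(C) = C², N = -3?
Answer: -768/73205 ≈ -0.010491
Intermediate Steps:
R = -135 (R = 3 + 6*(-23) = 3 - 138 = -135)
H(g, s) = -g/3 - s/4 (H(g, s) = g*(-⅓) + s*(-¼) = -g/3 - s/4)
l(y) = -135*y²
1/l(E(H(P(-4, -1), N))) = 1/(-135*(-⅓*5 - ¼*(-3))⁴) = 1/(-135*(-5/3 + ¾)⁴) = 1/(-135*((-11/12)²)²) = 1/(-135*(121/144)²) = 1/(-135*14641/20736) = 1/(-73205/768) = -768/73205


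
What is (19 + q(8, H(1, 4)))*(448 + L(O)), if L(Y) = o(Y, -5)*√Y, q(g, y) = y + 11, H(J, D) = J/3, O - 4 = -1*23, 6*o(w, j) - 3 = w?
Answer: 40768/3 - 728*I*√19/9 ≈ 13589.0 - 352.59*I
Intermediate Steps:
o(w, j) = ½ + w/6
O = -19 (O = 4 - 1*23 = 4 - 23 = -19)
H(J, D) = J/3 (H(J, D) = J*(⅓) = J/3)
q(g, y) = 11 + y
L(Y) = √Y*(½ + Y/6) (L(Y) = (½ + Y/6)*√Y = √Y*(½ + Y/6))
(19 + q(8, H(1, 4)))*(448 + L(O)) = (19 + (11 + (⅓)*1))*(448 + √(-19)*(3 - 19)/6) = (19 + (11 + ⅓))*(448 + (⅙)*(I*√19)*(-16)) = (19 + 34/3)*(448 - 8*I*√19/3) = 91*(448 - 8*I*√19/3)/3 = 40768/3 - 728*I*√19/9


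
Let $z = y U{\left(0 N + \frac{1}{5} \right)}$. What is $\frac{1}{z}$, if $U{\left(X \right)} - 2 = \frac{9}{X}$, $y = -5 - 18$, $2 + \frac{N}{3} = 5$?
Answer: $- \frac{1}{1081} \approx -0.00092507$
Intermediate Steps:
$N = 9$ ($N = -6 + 3 \cdot 5 = -6 + 15 = 9$)
$y = -23$ ($y = -5 - 18 = -23$)
$U{\left(X \right)} = 2 + \frac{9}{X}$
$z = -1081$ ($z = - 23 \left(2 + \frac{9}{0 \cdot 9 + \frac{1}{5}}\right) = - 23 \left(2 + \frac{9}{0 + \frac{1}{5}}\right) = - 23 \left(2 + 9 \frac{1}{\frac{1}{5}}\right) = - 23 \left(2 + 9 \cdot 5\right) = - 23 \left(2 + 45\right) = \left(-23\right) 47 = -1081$)
$\frac{1}{z} = \frac{1}{-1081} = - \frac{1}{1081}$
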